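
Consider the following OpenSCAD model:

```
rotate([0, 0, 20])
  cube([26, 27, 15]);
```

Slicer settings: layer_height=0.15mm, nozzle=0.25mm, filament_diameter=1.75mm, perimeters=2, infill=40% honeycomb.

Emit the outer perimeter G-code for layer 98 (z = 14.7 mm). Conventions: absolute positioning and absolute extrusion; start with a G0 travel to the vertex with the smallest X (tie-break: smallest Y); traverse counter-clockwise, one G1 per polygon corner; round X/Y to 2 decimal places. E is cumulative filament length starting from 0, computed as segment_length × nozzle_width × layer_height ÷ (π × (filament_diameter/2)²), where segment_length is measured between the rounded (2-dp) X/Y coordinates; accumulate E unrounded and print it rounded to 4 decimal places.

At z = 14.7 mm: the cube is present — its section is the full 26×27 rectangle; (rotated 20° about Z; rotation is an isometry so areas/perimeters/island counts are preserved). The outline is a single polygon with 4 vertices. Extrusion per mm of travel: 0.25 × 0.15 / (π × 0.875²) = 0.015591. Accumulating E over each segment gives final E = 1.6524.

G0 X-9.23 Y25.37 Z14.70
G1 X0.00 Y0.00 E0.4209
G1 X24.43 Y8.89 E0.8262
G1 X15.20 Y34.26 E1.2471
G1 X-9.23 Y25.37 E1.6524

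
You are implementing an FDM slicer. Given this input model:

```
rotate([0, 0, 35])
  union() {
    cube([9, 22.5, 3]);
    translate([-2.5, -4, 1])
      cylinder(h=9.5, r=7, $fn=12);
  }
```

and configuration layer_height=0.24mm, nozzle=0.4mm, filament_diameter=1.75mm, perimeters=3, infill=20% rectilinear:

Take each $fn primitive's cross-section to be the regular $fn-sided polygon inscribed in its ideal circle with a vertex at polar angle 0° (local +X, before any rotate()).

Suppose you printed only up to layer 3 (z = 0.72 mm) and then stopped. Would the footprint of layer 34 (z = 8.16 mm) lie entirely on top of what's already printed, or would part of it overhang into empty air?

Compare the two slices. At z = 0.72: the 9×22.5 cube contributes its full rectangle (area 202.50 mm²); the cylinder at (-2.5, -4) does not reach this height (z outside [1, 10.5]); Taking the union: only the 9×22.5 cube is present, so the union is just that shape — area = 202.50 mm²; (whole slice rotated 35° about Z — lengths, areas and connectivity unchanged). At z = 8.16: the cube is not intersected at this z (z outside [0, 3]); the cylinder at (-2.5, -4): section is a regular 12-gon, circumradius r=7 (area = (12/2)·7.000²·sin(360°/12) = 147.00 mm²); Combining (union): only the r=7 cylinder at (-2.5, -4) is present, so the union is just that shape — area = 147.00 mm²; (whole slice rotated 35° about Z — lengths, areas and connectivity unchanged). Checking containment: at z = 8.16 the cross-section extends beyond the z = 0.72 cross-section by about 142.68 mm².

part overhangs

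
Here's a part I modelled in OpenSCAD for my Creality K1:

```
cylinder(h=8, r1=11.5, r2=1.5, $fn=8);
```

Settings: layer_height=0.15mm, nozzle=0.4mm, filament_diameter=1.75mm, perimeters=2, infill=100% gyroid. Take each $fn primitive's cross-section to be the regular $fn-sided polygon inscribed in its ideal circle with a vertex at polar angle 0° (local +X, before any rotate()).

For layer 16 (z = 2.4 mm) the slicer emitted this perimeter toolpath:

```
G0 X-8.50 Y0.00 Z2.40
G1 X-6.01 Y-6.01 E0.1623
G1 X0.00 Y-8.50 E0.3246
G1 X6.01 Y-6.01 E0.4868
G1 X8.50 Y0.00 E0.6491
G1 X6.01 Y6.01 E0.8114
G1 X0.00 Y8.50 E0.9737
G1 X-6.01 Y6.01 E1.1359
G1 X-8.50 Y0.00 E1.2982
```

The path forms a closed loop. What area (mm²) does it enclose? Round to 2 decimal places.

204.34 mm²

Apply the shoelace formula to the sequence of (X, Y) vertices; enclosed area = 204.34 mm².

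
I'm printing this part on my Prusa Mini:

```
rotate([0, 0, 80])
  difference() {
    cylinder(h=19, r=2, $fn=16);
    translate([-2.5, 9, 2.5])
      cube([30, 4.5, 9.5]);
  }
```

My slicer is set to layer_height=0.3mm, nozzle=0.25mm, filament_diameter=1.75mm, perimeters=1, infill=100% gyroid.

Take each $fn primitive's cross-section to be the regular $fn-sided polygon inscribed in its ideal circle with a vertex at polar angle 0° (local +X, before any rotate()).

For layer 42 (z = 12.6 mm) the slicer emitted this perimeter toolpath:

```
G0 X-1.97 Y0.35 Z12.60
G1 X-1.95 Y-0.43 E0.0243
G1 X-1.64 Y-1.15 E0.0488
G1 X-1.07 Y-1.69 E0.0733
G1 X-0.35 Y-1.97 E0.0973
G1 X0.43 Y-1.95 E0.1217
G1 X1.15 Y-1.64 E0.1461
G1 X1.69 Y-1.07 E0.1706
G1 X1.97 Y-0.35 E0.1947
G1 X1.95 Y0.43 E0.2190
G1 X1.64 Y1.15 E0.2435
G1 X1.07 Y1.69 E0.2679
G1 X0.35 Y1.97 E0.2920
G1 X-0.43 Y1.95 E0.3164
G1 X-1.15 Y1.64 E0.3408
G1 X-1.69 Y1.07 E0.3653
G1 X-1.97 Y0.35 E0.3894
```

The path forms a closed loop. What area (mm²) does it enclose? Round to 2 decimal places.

Apply the shoelace formula to the sequence of (X, Y) vertices; enclosed area = 12.25 mm².

12.25 mm²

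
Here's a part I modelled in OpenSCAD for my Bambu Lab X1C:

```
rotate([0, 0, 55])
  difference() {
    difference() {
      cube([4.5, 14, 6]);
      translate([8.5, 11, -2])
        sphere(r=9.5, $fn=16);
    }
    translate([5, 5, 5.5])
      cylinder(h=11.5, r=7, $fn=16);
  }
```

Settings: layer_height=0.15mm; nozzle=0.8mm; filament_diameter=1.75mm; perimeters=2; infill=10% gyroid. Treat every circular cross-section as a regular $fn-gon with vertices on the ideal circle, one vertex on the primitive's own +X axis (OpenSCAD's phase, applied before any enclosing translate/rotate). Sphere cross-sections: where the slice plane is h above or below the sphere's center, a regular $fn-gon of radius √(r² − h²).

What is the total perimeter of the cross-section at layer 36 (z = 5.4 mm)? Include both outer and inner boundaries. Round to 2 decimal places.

36.72 mm

At z = 5.4 mm: the cube is present — its section is the full 4.5×14 rectangle (perimeter 37.00 mm); the r=9.5 sphere at (8.5, 11) slices to a regular 16-gon of circumradius 5.957 (√(r²−h²) with h=7.4 from center) (perimeter = 2·16·5.957·sin(180°/16) = 37.19 mm); Subtracting the remaining from the first: starting from the 4.5×14 cube, the r=9.5 sphere at (8.5, 11) partially overlaps it — only the 10.47 mm² overlap (of its 108.65 mm²) is removed, clipping the outline — boundary = 36.72 mm; the cylinder at (5, 5) does not reach this height (z outside [5.5, 17]); Taking the first minus the rest: none of the subtracted shapes is present at this height, so that combined region is unchanged — boundary = 36.72 mm; (whole slice rotated 55° about Z — lengths, areas and connectivity unchanged). Overall, the cross-section is a single solid region. Total boundary length (outer) = 36.72 mm.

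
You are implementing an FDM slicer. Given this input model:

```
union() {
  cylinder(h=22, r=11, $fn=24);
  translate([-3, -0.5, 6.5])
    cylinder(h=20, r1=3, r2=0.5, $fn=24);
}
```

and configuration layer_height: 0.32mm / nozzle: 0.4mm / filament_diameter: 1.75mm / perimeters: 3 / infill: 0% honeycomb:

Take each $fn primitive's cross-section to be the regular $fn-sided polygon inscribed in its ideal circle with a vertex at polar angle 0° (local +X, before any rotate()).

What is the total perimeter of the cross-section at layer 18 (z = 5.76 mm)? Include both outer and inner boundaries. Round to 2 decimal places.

At z = 5.76 mm: the r=11 cylinder gives a regular 24-gon of circumradius 11 (constant along its height) (perimeter = 2·24·11.000·sin(180°/24) = 68.92 mm); the cone at (-3, -0.5) is not intersected at this z (z outside [6.5, 26.5]); Merging all regions: only the r=11 cylinder is present, so the union is just that shape — boundary = 68.92 mm. Overall, the cross-section is a single solid region. Total boundary length (outer) = 68.92 mm.

68.92 mm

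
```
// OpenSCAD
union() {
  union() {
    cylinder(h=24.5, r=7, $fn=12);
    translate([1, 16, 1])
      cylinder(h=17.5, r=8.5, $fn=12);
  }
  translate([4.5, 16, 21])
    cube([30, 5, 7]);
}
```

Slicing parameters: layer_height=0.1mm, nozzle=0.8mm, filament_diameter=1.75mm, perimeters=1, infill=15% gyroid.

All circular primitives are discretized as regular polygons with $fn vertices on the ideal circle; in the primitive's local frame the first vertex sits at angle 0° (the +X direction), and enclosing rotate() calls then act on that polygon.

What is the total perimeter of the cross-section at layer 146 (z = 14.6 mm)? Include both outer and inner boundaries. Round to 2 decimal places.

At z = 14.6 mm: the r=7 cylinder gives a regular 12-gon of circumradius 7 (constant along its height) (perimeter = 2·12·7.000·sin(180°/12) = 43.48 mm); the r=8.5 cylinder at (1, 16) contributes a regular 12-gon of circumradius 8.5 (perimeter = 2·12·8.500·sin(180°/12) = 52.80 mm); Taking the union: the 2 present regions are separate (no shared area or edge), so areas and boundary lengths simply add and each stays a separate island — boundary = 96.28 mm; the cube at (4.5, 16) is absent (z outside [21, 28]); Combining (union): only that combined region is present, so the union is just that shape — boundary = 96.28 mm. Overall, the cross-section has 2 separate islands. Total boundary length (outer) = 96.28 mm.

96.28 mm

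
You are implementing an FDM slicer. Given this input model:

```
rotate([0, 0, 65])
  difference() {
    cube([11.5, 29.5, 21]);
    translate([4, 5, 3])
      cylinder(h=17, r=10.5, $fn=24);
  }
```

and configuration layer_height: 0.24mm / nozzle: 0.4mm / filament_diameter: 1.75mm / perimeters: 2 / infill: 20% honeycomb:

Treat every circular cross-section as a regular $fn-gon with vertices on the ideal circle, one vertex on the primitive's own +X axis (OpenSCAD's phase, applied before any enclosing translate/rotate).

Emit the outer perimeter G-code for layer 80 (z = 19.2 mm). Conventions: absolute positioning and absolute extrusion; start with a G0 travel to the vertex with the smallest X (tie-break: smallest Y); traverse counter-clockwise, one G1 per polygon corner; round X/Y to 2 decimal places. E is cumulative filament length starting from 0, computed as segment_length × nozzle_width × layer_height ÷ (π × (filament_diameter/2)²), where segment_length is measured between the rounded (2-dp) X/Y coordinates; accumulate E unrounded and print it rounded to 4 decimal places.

G0 X-26.74 Y12.47 Z19.20
G1 X-13.24 Y6.17 E0.5946
G1 X-13.18 Y7.56 E0.6501
G1 X-12.36 Y10.18 E0.7597
G1 X-10.88 Y12.49 E0.8692
G1 X-8.86 Y14.34 E0.9785
G1 X-6.43 Y15.61 E1.0880
G1 X-6.31 Y15.63 E1.0928
G1 X-21.88 Y22.89 E1.7785
G1 X-26.74 Y12.47 E2.2374

At z = 19.2 mm: the 11.5×29.5 cube contributes its full rectangle; the r=10.5 cylinder at (4, 5) gives a regular 24-gon of circumradius 10.5 (constant along its height); Taking the first minus the rest: starting from the 11.5×29.5 cube, the r=10.5 cylinder at (4, 5) partially overlaps it — only the 169.14 mm² overlap (of its 342.42 mm²) is removed, clipping the outline — 1 connected region; (whole slice rotated 65° about Z — lengths, areas and connectivity unchanged). The outline is a single polygon with 9 vertices. Extrusion per mm of travel: 0.4 × 0.24 / (π × 0.875²) = 0.039912. Accumulating E over each segment gives final E = 2.2374.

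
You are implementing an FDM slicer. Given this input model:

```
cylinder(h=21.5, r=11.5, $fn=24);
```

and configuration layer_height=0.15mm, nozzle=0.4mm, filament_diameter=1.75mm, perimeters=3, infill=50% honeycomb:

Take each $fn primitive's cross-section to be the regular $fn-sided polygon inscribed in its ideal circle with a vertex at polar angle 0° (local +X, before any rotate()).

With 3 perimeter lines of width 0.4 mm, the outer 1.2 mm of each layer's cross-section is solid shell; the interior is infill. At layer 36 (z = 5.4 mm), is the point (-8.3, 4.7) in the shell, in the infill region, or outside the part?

infill

At z = 5.4 mm: the r=11.5 cylinder gives a regular 24-gon of circumradius 11.5 (constant along its height). Overall, the cross-section is a single solid region. The nearest boundary edge runs (-9.96, 5.75)→(-11.11, 2.98); distance from the point to it = 1.93 mm. The point is inside the cross-section and 1.93 mm from the nearest boundary — more than the 1.2 mm shell width (3 × 0.4), so it's in the infill interior.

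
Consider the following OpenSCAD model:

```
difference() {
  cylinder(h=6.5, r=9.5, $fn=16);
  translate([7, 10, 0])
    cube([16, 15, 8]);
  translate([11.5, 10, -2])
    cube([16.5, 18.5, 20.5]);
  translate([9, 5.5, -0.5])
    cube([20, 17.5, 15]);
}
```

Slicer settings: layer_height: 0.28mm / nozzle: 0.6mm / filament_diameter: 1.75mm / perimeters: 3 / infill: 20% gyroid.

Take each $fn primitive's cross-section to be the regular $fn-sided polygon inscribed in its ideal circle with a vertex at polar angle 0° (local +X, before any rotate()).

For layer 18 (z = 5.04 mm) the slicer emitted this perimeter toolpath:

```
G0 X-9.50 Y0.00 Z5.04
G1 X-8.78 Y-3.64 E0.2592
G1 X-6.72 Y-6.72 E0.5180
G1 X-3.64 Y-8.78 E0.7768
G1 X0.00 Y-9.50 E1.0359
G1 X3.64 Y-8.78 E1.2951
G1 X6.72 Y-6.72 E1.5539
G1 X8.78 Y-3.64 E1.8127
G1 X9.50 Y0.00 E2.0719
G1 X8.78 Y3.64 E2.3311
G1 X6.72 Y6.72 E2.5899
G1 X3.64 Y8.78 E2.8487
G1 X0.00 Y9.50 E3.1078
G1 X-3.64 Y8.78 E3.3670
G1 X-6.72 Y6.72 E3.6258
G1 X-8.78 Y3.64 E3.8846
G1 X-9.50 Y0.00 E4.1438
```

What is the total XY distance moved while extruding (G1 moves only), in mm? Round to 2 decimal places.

Sum the Euclidean lengths of each G1 segment: total = 59.33 mm.

59.33 mm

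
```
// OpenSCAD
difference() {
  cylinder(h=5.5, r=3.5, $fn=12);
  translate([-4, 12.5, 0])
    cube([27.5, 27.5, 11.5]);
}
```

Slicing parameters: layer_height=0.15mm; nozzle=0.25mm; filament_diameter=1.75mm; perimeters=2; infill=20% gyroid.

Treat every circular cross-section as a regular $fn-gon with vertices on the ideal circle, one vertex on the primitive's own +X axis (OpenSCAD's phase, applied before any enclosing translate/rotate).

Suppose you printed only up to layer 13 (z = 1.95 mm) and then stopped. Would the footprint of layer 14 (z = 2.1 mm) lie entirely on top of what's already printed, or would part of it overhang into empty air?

entirely on top

Compare the two slices. At z = 1.95: the r=3.5 cylinder contributes a regular 12-gon of circumradius 3.5 (area = (12/2)·3.500²·sin(360°/12) = 36.75 mm²); the cube at (-4, 12.5) is present — its section is the full 27.5×27.5 rectangle (area 756.25 mm²); Subtracting the remaining from the first: starting from the r=3.5 cylinder (36.75 mm²), the 27.5×27.5 cube at (-4, 12.5) misses the remaining region (no effect) — area = 36.75 mm². At z = 2.1: the r=3.5 cylinder contributes a regular 12-gon of circumradius 3.5 (area = (12/2)·3.500²·sin(360°/12) = 36.75 mm²); the cube at (-4, 12.5) is present — its section is the full 27.5×27.5 rectangle (area 756.25 mm²); Taking the first minus the rest: starting from the r=3.5 cylinder (36.75 mm²), the 27.5×27.5 cube at (-4, 12.5) misses the remaining region (no effect) — area = 36.75 mm². Checking containment: the cross-section at z = 2.1 is a subset of the cross-section at z = 1.95.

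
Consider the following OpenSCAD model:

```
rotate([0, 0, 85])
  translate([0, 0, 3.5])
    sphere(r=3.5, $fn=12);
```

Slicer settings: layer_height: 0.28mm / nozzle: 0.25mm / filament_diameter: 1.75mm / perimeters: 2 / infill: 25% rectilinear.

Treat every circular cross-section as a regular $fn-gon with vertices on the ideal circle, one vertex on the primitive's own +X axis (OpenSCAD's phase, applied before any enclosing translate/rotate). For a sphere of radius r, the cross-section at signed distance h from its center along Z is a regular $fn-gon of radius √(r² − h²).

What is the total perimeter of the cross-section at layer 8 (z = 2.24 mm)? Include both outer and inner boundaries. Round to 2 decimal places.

At z = 2.24 mm: the r=3.5 sphere slices to a regular 12-gon of circumradius 3.265 (√(r²−h²) with h=1.26 from center) (perimeter = 2·12·3.265·sin(180°/12) = 20.28 mm); (whole slice rotated 85° about Z — lengths, areas and connectivity unchanged). Overall, the cross-section is a single solid region. Total boundary length (outer) = 20.28 mm.

20.28 mm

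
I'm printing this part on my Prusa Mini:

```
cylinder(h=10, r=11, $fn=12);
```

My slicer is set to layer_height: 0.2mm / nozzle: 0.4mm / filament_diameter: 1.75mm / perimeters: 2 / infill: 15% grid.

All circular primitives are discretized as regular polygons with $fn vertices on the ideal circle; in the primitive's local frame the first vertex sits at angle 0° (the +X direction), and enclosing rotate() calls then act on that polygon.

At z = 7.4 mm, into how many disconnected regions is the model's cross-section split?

At z = 7.4 mm: the cylinder: section is a regular 12-gon, circumradius r=11. The result has 1 disconnected region.

1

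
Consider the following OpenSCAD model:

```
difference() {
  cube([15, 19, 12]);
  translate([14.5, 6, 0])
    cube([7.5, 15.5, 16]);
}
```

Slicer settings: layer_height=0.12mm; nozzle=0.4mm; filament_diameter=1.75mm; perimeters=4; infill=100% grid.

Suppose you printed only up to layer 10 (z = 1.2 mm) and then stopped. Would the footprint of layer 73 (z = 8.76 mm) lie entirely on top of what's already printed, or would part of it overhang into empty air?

Compare the two slices. At z = 1.2: the cube is present — its section is the full 15×19 rectangle (area 285.00 mm²); the cube at (14.5, 6) is present — its section is the full 7.5×15.5 rectangle (area 116.25 mm²); Taking the first minus the rest: starting from the 15×19 cube (285.00 mm²), the 7.5×15.5 cube at (14.5, 6) partially overlaps it — only the 6.50 mm² overlap (of its 116.25 mm²) is removed, clipping the outline — area = 278.50 mm². At z = 8.76: the 15×19 cube contributes its full rectangle (area 285.00 mm²); the cube at (14.5, 6) is present — its section is the full 7.5×15.5 rectangle (area 116.25 mm²); After the difference (first − rest): starting from the 15×19 cube (285.00 mm²), the 7.5×15.5 cube at (14.5, 6) partially overlaps it — only the 6.50 mm² overlap (of its 116.25 mm²) is removed, clipping the outline — area = 278.50 mm². Checking containment: the cross-section at z = 8.76 is a subset of the cross-section at z = 1.2.

entirely on top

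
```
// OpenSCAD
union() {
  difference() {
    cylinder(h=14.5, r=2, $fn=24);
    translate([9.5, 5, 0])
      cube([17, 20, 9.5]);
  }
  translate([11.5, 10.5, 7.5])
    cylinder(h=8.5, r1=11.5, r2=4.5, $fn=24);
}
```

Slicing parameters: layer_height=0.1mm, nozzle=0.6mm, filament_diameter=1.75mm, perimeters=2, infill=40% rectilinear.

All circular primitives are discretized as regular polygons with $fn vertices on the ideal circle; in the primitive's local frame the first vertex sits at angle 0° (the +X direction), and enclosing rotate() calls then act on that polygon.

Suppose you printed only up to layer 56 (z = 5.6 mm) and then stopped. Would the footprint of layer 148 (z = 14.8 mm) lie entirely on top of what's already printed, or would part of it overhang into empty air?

part overhangs

Compare the two slices. At z = 5.6: the cylinder: section is a regular 24-gon, circumradius r=2 (area = (24/2)·2.000²·sin(360°/24) = 12.42 mm²); the cube at (9.5, 5) (footprint 17×20) is included at this height (area 340.00 mm²); Subtracting the remaining from the first: starting from the r=2 cylinder (12.42 mm²), the 17×20 cube at (9.5, 5) misses the remaining region (no effect) — area = 12.42 mm²; the cone at (11.5, 10.5) is absent (z outside [7.5, 16]); Merging all regions: only the result so far is present, so the union is just that shape — area = 12.42 mm². At z = 14.8: the cylinder is absent (z outside [0, 14.5]); the cube at (9.5, 5) is not intersected at this z (z outside [0, 9.5]); After the difference (first − rest): the first operand is absent here, so nothing remains; the cone at (11.5, 10.5) contributes a regular 24-gon of circumradius 5.488 (interpolated between r1=11.5 and r2=4.5 at t=0.859) (area = (24/2)·5.488²·sin(360°/24) = 93.55 mm²); Taking the union: only the cone at (11.5, 10.5) is present, so the union is just that shape — area = 93.55 mm². Checking containment: at z = 14.8 the cross-section extends beyond the z = 5.6 cross-section by about 93.55 mm².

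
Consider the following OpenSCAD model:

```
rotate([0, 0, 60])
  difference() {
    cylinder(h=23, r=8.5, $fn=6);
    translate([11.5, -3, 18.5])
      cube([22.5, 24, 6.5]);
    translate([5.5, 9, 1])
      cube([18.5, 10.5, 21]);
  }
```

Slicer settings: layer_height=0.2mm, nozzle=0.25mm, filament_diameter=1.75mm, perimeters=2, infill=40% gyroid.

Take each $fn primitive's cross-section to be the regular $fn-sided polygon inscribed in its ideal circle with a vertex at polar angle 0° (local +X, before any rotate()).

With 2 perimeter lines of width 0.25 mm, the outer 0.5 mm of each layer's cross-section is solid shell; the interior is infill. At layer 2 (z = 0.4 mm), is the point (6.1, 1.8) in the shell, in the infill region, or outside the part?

At z = 0.4 mm: the r=8.5 cylinder gives a regular 6-gon of circumradius 8.5 (constant along its height); the cube at (11.5, -3) does not reach this height (z outside [18.5, 25]); the cube at (5.5, 9) is not intersected at this z (z outside [1, 22]); After the difference (first − rest): none of the subtracted shapes is present at this height, so the r=8.5 cylinder is unchanged — 1 connected region; (rotated 60° about Z; rotation is an isometry so areas/perimeters/island counts are preserved). Overall, the cross-section is a single solid region. Undo the 60° rotation: the query point maps to (4.609, -4.383) in the un-rotated model frame. The nearest boundary edge runs (4.25, -7.36)→(8.50, 0.00); distance from the point to it = 1.18 mm. The point is inside the cross-section and 1.18 mm from the nearest boundary — more than the 0.5 mm shell width (2 × 0.25), so it's in the infill interior.

infill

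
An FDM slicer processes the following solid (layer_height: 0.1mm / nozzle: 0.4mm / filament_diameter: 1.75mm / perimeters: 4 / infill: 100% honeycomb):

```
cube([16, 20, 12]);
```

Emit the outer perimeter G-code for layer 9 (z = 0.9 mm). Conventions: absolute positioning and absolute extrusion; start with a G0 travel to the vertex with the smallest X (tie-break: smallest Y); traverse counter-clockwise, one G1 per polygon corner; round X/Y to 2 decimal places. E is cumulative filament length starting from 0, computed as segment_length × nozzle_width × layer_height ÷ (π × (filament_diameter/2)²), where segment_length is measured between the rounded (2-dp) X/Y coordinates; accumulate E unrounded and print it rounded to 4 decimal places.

G0 X0.00 Y0.00 Z0.90
G1 X16.00 Y0.00 E0.2661
G1 X16.00 Y20.00 E0.5987
G1 X0.00 Y20.00 E0.8648
G1 X0.00 Y0.00 E1.1974

At z = 0.9 mm: the 16×20 cube contributes its full rectangle. The outline is a single polygon with 4 vertices. Extrusion per mm of travel: 0.4 × 0.1 / (π × 0.875²) = 0.016630. Accumulating E over each segment gives final E = 1.1974.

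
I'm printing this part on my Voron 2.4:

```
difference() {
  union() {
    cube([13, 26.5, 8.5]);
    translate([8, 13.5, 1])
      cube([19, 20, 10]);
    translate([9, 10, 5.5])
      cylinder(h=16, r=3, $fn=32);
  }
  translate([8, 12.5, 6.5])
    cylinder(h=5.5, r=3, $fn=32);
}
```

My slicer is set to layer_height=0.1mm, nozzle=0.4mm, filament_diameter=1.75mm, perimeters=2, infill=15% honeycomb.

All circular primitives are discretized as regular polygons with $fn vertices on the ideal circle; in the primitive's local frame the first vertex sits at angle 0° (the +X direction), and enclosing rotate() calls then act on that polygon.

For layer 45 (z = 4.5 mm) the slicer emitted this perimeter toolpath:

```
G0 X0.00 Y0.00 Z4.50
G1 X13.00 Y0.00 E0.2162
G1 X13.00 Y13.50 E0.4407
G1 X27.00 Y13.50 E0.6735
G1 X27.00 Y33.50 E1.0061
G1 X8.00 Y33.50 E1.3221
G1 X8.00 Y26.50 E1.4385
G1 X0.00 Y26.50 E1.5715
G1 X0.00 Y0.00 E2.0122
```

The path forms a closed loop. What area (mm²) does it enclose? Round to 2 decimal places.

Apply the shoelace formula to the sequence of (X, Y) vertices; enclosed area = 659.50 mm².

659.50 mm²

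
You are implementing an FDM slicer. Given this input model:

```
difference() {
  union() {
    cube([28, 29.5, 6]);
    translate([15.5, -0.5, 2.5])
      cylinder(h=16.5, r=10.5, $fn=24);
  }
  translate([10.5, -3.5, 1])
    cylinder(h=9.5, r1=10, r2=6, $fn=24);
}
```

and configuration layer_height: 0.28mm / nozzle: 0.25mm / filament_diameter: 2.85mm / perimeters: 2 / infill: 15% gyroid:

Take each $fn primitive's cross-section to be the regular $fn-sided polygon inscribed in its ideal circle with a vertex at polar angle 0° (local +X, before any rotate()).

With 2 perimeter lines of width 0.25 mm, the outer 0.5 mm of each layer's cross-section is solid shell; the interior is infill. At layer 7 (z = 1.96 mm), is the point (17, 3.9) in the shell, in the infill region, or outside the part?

At z = 1.96 mm: the 28×29.5 cube contributes its full rectangle; the cylinder at (15.5, -0.5) does not reach this height (z outside [2.5, 19]); Merging all regions: only the 28×29.5 cube is present, so the union is just that shape — 1 connected region; the cone at (10.5, -3.5) contributes a regular 24-gon of circumradius 9.596 (interpolated between r1=10 and r2=6 at t=0.101); Subtracting the remaining from the first: starting from that combined region, the cone at (10.5, -3.5) partially overlaps it — only the 77.73 mm² overlap (of its 285.98 mm²) is removed, clipping the outline — 1 connected region. Overall, the cross-section is a single solid region. The nearest boundary edge runs (17.29, 3.29)→(15.30, 4.81); distance from the point to it = 0.31 mm. The point is inside the cross-section, 0.31 mm from the nearest boundary — within the 0.5 mm shell band (2 × 0.25).

shell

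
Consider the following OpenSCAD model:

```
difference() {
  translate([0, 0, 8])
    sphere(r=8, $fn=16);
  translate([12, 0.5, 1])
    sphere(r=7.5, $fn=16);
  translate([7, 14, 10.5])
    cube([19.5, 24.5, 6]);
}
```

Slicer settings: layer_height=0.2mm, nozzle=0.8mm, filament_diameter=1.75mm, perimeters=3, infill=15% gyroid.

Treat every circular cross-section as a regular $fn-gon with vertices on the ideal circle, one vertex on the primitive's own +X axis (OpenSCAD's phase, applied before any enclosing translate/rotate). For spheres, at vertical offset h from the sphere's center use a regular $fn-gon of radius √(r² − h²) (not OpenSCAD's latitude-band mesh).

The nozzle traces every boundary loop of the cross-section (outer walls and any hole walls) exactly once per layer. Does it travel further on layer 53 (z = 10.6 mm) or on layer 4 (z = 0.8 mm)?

Layer 53 (z = 10.6): the r=8 sphere slices to a regular 16-gon of circumradius 7.566 (√(r²−h²) with h=2.6 from center) (perimeter = 2·16·7.566·sin(180°/16) = 47.23 mm); the sphere at (12, 0.5) is absent (|z−center|=9.600 > r=7.5); the cube at (7, 14) is present — its section is the full 19.5×24.5 rectangle (perimeter 88.00 mm); Taking the first minus the rest: starting from the r=8 sphere, the 19.5×24.5 cube at (7, 14) misses the remaining region (no effect) — boundary = 47.23 mm. So its perimeter = 47.23 mm. Layer 4 (z = 0.8): the r=8 sphere contributes a regular 16-gon of circumradius √(8²−7.2²) = 3.487 (perimeter = 2·16·3.487·sin(180°/16) = 21.77 mm); the r=7.5 sphere at (12, 0.5) slices to a regular 16-gon of circumradius 7.497 (√(r²−h²) with h=0.2 from center) (perimeter = 2·16·7.497·sin(180°/16) = 46.81 mm); the cube at (7, 14) is absent (z outside [10.5, 16.5]); Taking the first minus the rest: starting from the r=8 sphere, the r=7.5 sphere at (12, 0.5) misses the remaining region (no effect) — boundary = 21.77 mm. So its perimeter = 21.77 mm. Layer 53 is larger (47.23 vs 21.77 mm).

layer 53 (z = 10.6 mm)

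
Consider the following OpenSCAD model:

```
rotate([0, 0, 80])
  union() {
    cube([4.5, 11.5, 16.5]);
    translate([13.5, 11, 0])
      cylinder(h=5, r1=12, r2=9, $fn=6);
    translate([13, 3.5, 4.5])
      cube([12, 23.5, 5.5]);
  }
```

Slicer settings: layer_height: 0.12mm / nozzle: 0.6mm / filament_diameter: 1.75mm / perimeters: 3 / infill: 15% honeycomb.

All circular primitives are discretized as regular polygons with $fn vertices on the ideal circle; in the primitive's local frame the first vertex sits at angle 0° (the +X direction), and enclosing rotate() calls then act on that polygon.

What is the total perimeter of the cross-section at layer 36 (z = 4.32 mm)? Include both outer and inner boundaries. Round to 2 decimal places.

85.73 mm

At z = 4.32 mm: the cube (footprint 4.5×11.5) is included at this height (perimeter 32.00 mm); the cone at (13.5, 11) (r1=12→r2=9) has section circumradius 9.408 here — a regular 6-gon (perimeter = 2·6·9.408·sin(180°/6) = 56.45 mm); the cube at (13, 3.5) does not reach this height (z outside [4.5, 10]); Taking the union: the regions partially overlap (shared area 0.28 mm²), so the edge portions inside another operand are dropped and the merged outline is re-measured after clipping — boundary = 85.73 mm; (rotated 80° about Z; rotation is an isometry so areas/perimeters/island counts are preserved). Overall, the cross-section is a single solid region. Total boundary length (outer) = 85.73 mm.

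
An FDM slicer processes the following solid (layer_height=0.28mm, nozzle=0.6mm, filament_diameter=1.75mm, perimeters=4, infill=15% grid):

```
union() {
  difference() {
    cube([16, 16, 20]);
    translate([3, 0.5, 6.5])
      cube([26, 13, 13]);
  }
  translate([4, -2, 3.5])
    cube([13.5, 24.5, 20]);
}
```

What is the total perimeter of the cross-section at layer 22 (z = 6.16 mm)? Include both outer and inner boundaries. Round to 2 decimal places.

84.00 mm

At z = 6.16 mm: the cube (footprint 16×16) is included at this height (perimeter 64.00 mm); the cube at (3, 0.5) is not intersected at this z (z outside [6.5, 19.5]); Taking the first minus the rest: none of the subtracted shapes is present at this height, so the 16×16 cube is unchanged — boundary = 64.00 mm; the cube at (4, -2) is present — its section is the full 13.5×24.5 rectangle (perimeter 76.00 mm); Taking the union: the regions partially overlap (shared area 192.00 mm²), so the edge portions inside another operand are dropped and the merged outline is re-measured after clipping — boundary = 84.00 mm. Overall, the cross-section is a single solid region. Total boundary length (outer) = 84.00 mm.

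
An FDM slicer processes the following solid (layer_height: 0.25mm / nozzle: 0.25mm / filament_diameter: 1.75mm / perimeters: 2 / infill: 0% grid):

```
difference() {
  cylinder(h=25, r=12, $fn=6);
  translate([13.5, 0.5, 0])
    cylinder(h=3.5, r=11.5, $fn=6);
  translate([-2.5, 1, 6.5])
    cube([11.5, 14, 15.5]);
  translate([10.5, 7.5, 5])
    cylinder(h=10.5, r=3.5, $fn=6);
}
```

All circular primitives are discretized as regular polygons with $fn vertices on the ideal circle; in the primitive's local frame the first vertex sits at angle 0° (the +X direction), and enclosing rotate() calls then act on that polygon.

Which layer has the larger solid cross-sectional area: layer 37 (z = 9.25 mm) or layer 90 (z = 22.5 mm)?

Layer 37 (z = 9.25): the cylinder: section is a regular 6-gon, circumradius r=12 (area = (6/2)·12.000²·sin(360°/6) = 374.12 mm²); the cylinder at (13.5, 0.5) is absent (z outside [0, 3.5]); the cube at (-2.5, 1) is present — its section is the full 11.5×14 rectangle (area 161.00 mm²); the r=3.5 cylinder at (10.5, 7.5) gives a regular 6-gon of circumradius 3.5 (constant along its height) (area = (6/2)·3.500²·sin(360°/6) = 31.83 mm²); After the difference (first − rest): starting from the r=12 cylinder (374.12 mm²), the 11.5×14 cube at (-2.5, 1) partially overlaps it — only the 100.22 mm² overlap (of its 161.00 mm²) is removed, clipping the outline; the r=3.5 cylinder at (10.5, 7.5) partially overlaps it — only the 0.15 mm² overlap (of its 31.83 mm²) is removed, clipping the outline — area = 273.75 mm². So its area = 273.75 mm². Layer 90 (z = 22.5): the cylinder: section is a regular 6-gon, circumradius r=12 (area = (6/2)·12.000²·sin(360°/6) = 374.12 mm²); the cylinder at (13.5, 0.5) does not reach this height (z outside [0, 3.5]); the cube at (-2.5, 1) does not reach this height (z outside [6.5, 22]); the cylinder at (10.5, 7.5) is not intersected at this z (z outside [5, 15.5]); Taking the first minus the rest: none of the subtracted shapes is present at this height, so the r=12 cylinder is unchanged — area = 374.12 mm². So its area = 374.12 mm². Layer 90 is larger (374.12 vs 273.75 mm²).

layer 90 (z = 22.5 mm)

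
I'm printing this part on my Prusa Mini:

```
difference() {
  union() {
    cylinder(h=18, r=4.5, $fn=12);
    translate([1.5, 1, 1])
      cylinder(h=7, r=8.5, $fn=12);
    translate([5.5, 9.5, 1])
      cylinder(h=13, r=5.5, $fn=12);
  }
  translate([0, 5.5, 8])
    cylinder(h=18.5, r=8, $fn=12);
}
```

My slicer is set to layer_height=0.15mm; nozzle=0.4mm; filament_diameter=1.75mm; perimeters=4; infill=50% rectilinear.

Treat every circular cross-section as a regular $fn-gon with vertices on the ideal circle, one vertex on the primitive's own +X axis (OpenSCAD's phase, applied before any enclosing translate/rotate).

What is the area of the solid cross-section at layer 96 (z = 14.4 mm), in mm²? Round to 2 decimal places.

At z = 14.4 mm: the r=4.5 cylinder gives a regular 12-gon of circumradius 4.5 (constant along its height) (area = (12/2)·4.500²·sin(360°/12) = 60.75 mm²); the cylinder at (1.5, 1) is absent (z outside [1, 8]); the cylinder at (5.5, 9.5) is absent (z outside [1, 14]); Combining (union): only the r=4.5 cylinder is present, so the union is just that shape — area = 60.75 mm²; the r=8 cylinder at (0, 5.5) contributes a regular 12-gon of circumradius 8 (area = (12/2)·8.000²·sin(360°/12) = 192.00 mm²); Taking the first minus the rest: starting from that combined region (60.75 mm²), the r=8 cylinder at (0, 5.5) partially overlaps it — only the 46.95 mm² overlap (of its 192.00 mm²) is removed, clipping the outline — area = 13.80 mm². Overall, the cross-section is a single solid region. Net area = 13.80 mm².

13.80 mm²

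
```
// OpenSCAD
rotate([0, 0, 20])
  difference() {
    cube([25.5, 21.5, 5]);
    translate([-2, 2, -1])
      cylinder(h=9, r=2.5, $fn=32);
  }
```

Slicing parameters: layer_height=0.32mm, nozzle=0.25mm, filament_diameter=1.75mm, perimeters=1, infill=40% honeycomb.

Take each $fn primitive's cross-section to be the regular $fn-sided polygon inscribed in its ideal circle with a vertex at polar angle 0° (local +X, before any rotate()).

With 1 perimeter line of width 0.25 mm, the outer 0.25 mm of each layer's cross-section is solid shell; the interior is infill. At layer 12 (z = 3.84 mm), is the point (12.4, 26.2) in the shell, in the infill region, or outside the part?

At z = 3.84 mm: the cube is present — its section is the full 25.5×21.5 rectangle; the cylinder at (-2, 2): section is a regular 32-gon, circumradius r=2.5; Taking the first minus the rest: starting from the 25.5×21.5 cube, the r=2.5 cylinder at (-2, 2) partially overlaps it — only the 1.00 mm² overlap (of its 19.51 mm²) is removed, clipping the outline — 1 connected region; (rotated 20° about Z; rotation is an isometry so areas/perimeters/island counts are preserved). Overall, the cross-section is a single solid region. Undo the 20° rotation: the query point maps to (20.613, 20.379) in the un-rotated model frame. The nearest boundary edge runs (0.00, 21.50)→(25.50, 21.50); distance from the point to it = 1.12 mm. The point is inside the cross-section and 1.12 mm from the nearest boundary — more than the 0.25 mm shell width (1 × 0.25), so it's in the infill interior.

infill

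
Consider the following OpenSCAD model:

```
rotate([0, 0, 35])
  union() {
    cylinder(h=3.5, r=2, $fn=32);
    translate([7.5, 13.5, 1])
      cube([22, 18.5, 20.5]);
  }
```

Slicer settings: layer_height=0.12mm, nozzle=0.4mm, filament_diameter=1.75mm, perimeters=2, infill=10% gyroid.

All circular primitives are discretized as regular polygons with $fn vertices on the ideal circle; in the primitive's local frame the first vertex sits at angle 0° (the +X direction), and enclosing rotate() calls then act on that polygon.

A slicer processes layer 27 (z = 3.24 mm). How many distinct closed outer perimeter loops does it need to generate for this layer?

2

At z = 3.24 mm: the r=2 cylinder contributes a regular 32-gon of circumradius 2; the cube at (7.5, 13.5) is present — its section is the full 22×18.5 rectangle; Combining (union): the 2 present regions are separate (no shared area or edge), so areas and boundary lengths simply add and each stays a separate island — 2 connected regions; (rotated 35° about Z; rotation is an isometry so areas/perimeters/island counts are preserved). The result has 2 disconnected regions.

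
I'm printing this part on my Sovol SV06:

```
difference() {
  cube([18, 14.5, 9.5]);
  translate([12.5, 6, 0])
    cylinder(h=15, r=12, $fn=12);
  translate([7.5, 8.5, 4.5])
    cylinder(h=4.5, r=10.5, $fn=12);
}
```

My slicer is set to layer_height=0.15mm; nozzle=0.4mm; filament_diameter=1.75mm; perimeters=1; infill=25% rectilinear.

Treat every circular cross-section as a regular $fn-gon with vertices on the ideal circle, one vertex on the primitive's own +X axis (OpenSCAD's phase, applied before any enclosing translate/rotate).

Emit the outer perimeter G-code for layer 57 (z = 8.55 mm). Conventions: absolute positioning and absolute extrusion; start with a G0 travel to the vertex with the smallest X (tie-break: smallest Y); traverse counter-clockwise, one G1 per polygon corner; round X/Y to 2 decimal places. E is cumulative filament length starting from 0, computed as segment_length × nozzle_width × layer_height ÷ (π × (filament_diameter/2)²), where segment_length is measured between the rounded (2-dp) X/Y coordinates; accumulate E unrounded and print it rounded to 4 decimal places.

At z = 8.55 mm: the 18×14.5 cube contributes its full rectangle; the cylinder at (12.5, 6): section is a regular 12-gon, circumradius r=12; the cylinder at (7.5, 8.5): section is a regular 12-gon, circumradius r=10.5; After the difference (first − rest): starting from the 18×14.5 cube, the r=12 cylinder at (12.5, 6) partially overlaps it — only the 236.96 mm² overlap (of its 432.00 mm²) is removed, clipping the outline; the r=10.5 cylinder at (7.5, 8.5) partially overlaps it — only the 22.67 mm² overlap (of its 330.75 mm²) is removed, clipping the outline — 1 connected region. The outline is a single polygon with 3 vertices. Extrusion per mm of travel: 0.4 × 0.15 / (π × 0.875²) = 0.024945. Accumulating E over each segment gives final E = 0.1414.

G0 X0.00 Y0.00 Z8.55
G1 X1.66 Y0.00 E0.0414
G1 X0.00 Y1.66 E0.1000
G1 X0.00 Y0.00 E0.1414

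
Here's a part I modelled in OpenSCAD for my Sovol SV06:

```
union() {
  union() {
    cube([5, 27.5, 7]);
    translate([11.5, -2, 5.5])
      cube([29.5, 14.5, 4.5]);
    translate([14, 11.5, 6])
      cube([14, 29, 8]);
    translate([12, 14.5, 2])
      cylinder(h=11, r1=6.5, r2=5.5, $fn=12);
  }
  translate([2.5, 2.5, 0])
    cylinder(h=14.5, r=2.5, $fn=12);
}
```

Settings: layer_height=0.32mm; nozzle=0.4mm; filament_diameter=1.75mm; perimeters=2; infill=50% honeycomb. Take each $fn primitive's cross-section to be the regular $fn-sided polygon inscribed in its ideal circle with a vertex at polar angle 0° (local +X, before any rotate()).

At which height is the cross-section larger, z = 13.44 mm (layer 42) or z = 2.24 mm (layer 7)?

Layer 42 (z = 13.44): the cube is not intersected at this z (z outside [0, 7]); the cube at (11.5, -2) is not intersected at this z (z outside [5.5, 10]); the cube at (14, 11.5) is present — its section is the full 14×29 rectangle (area 406.00 mm²); the cone at (12, 14.5) is absent (z outside [2, 13]); Merging all regions: only the 14×29 cube at (14, 11.5) is present, so the union is just that shape — area = 406.00 mm²; the r=2.5 cylinder at (2.5, 2.5) contributes a regular 12-gon of circumradius 2.5 (area = (12/2)·2.500²·sin(360°/12) = 18.75 mm²); Merging all regions: the 2 present regions are separate (no shared area or edge), so areas and boundary lengths simply add and each stays a separate island — area = 424.75 mm². So its area = 424.75 mm². Layer 7 (z = 2.24): the cube is present — its section is the full 5×27.5 rectangle (area 137.50 mm²); the cube at (11.5, -2) is absent (z outside [5.5, 10]); the cube at (14, 11.5) does not reach this height (z outside [6, 14]); the cone at (12, 14.5) contributes a regular 12-gon of circumradius 6.478 (interpolated between r1=6.5 and r2=5.5 at t=0.022) (area = (12/2)·6.478²·sin(360°/12) = 125.90 mm²); Merging all regions: the 2 present regions are separate (no shared area or edge), so areas and boundary lengths simply add and each stays a separate island — area = 263.40 mm²; the r=2.5 cylinder at (2.5, 2.5) contributes a regular 12-gon of circumradius 2.5 (area = (12/2)·2.500²·sin(360°/12) = 18.75 mm²); Merging all regions: the r=2.5 cylinder at (2.5, 2.5) lies entirely inside that combined region, so the union is just that combined region — area = 263.40 mm². So its area = 263.40 mm². Layer 42 is larger (424.75 vs 263.40 mm²).

layer 42 (z = 13.44 mm)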